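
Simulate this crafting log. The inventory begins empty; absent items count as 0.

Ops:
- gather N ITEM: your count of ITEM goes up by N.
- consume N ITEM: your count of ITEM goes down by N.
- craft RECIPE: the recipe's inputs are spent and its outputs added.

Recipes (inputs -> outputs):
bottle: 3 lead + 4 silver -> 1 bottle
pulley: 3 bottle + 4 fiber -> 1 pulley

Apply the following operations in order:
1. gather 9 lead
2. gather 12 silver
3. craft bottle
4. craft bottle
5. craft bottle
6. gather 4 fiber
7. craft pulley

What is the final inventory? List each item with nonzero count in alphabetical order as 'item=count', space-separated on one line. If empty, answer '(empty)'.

Answer: pulley=1

Derivation:
After 1 (gather 9 lead): lead=9
After 2 (gather 12 silver): lead=9 silver=12
After 3 (craft bottle): bottle=1 lead=6 silver=8
After 4 (craft bottle): bottle=2 lead=3 silver=4
After 5 (craft bottle): bottle=3
After 6 (gather 4 fiber): bottle=3 fiber=4
After 7 (craft pulley): pulley=1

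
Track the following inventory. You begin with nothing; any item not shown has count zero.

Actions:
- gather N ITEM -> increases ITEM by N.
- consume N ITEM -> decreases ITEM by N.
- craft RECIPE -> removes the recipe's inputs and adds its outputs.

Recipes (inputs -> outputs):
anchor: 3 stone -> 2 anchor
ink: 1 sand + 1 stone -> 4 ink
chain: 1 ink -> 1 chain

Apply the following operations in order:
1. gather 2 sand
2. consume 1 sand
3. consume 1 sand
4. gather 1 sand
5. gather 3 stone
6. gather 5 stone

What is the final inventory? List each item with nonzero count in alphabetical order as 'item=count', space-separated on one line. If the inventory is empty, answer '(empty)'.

Answer: sand=1 stone=8

Derivation:
After 1 (gather 2 sand): sand=2
After 2 (consume 1 sand): sand=1
After 3 (consume 1 sand): (empty)
After 4 (gather 1 sand): sand=1
After 5 (gather 3 stone): sand=1 stone=3
After 6 (gather 5 stone): sand=1 stone=8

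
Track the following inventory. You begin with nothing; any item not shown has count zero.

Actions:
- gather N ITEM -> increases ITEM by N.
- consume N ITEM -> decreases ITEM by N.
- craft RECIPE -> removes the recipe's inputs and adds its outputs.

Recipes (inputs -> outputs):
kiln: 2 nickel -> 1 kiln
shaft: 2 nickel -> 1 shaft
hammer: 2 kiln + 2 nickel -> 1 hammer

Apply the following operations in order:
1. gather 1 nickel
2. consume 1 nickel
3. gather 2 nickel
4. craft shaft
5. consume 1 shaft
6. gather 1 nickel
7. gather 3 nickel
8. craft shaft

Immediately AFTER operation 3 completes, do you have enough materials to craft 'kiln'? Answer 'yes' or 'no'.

After 1 (gather 1 nickel): nickel=1
After 2 (consume 1 nickel): (empty)
After 3 (gather 2 nickel): nickel=2

Answer: yes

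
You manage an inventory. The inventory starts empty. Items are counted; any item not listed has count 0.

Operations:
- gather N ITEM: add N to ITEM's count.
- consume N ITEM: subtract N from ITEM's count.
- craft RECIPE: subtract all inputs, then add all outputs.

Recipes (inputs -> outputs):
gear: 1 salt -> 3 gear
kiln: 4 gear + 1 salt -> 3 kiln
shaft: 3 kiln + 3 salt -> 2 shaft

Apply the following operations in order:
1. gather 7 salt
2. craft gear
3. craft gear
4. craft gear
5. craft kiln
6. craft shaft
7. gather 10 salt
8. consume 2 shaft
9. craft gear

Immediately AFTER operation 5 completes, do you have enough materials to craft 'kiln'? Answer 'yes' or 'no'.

Answer: yes

Derivation:
After 1 (gather 7 salt): salt=7
After 2 (craft gear): gear=3 salt=6
After 3 (craft gear): gear=6 salt=5
After 4 (craft gear): gear=9 salt=4
After 5 (craft kiln): gear=5 kiln=3 salt=3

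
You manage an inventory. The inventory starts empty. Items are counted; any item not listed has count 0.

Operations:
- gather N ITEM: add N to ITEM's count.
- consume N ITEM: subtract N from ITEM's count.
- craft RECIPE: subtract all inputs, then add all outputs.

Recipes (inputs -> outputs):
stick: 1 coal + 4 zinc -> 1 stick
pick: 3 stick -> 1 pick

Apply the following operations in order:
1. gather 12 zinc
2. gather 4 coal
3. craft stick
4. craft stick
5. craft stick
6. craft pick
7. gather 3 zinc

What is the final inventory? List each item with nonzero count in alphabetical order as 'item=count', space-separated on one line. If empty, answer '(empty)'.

After 1 (gather 12 zinc): zinc=12
After 2 (gather 4 coal): coal=4 zinc=12
After 3 (craft stick): coal=3 stick=1 zinc=8
After 4 (craft stick): coal=2 stick=2 zinc=4
After 5 (craft stick): coal=1 stick=3
After 6 (craft pick): coal=1 pick=1
After 7 (gather 3 zinc): coal=1 pick=1 zinc=3

Answer: coal=1 pick=1 zinc=3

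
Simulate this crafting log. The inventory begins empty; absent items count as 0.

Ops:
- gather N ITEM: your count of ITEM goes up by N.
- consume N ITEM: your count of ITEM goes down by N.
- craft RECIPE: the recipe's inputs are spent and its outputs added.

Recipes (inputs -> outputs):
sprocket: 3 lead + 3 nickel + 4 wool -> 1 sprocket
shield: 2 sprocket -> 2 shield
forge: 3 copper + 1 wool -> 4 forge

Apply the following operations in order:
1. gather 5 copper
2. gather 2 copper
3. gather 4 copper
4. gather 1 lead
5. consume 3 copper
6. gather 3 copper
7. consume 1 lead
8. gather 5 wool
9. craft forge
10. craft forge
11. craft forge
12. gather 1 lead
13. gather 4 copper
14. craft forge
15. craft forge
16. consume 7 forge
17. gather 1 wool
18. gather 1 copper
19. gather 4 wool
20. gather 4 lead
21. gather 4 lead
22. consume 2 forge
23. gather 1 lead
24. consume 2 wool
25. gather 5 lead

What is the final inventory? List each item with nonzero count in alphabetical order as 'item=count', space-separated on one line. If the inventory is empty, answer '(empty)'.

After 1 (gather 5 copper): copper=5
After 2 (gather 2 copper): copper=7
After 3 (gather 4 copper): copper=11
After 4 (gather 1 lead): copper=11 lead=1
After 5 (consume 3 copper): copper=8 lead=1
After 6 (gather 3 copper): copper=11 lead=1
After 7 (consume 1 lead): copper=11
After 8 (gather 5 wool): copper=11 wool=5
After 9 (craft forge): copper=8 forge=4 wool=4
After 10 (craft forge): copper=5 forge=8 wool=3
After 11 (craft forge): copper=2 forge=12 wool=2
After 12 (gather 1 lead): copper=2 forge=12 lead=1 wool=2
After 13 (gather 4 copper): copper=6 forge=12 lead=1 wool=2
After 14 (craft forge): copper=3 forge=16 lead=1 wool=1
After 15 (craft forge): forge=20 lead=1
After 16 (consume 7 forge): forge=13 lead=1
After 17 (gather 1 wool): forge=13 lead=1 wool=1
After 18 (gather 1 copper): copper=1 forge=13 lead=1 wool=1
After 19 (gather 4 wool): copper=1 forge=13 lead=1 wool=5
After 20 (gather 4 lead): copper=1 forge=13 lead=5 wool=5
After 21 (gather 4 lead): copper=1 forge=13 lead=9 wool=5
After 22 (consume 2 forge): copper=1 forge=11 lead=9 wool=5
After 23 (gather 1 lead): copper=1 forge=11 lead=10 wool=5
After 24 (consume 2 wool): copper=1 forge=11 lead=10 wool=3
After 25 (gather 5 lead): copper=1 forge=11 lead=15 wool=3

Answer: copper=1 forge=11 lead=15 wool=3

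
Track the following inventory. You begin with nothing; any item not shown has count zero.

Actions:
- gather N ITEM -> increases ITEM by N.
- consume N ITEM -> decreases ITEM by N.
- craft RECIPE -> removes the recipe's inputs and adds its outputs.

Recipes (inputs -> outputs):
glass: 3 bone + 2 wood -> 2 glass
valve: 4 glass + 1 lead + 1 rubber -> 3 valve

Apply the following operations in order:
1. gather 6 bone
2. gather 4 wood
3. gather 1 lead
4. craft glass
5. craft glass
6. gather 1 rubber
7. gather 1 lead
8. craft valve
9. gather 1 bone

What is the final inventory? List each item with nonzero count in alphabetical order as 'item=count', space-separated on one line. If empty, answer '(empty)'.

Answer: bone=1 lead=1 valve=3

Derivation:
After 1 (gather 6 bone): bone=6
After 2 (gather 4 wood): bone=6 wood=4
After 3 (gather 1 lead): bone=6 lead=1 wood=4
After 4 (craft glass): bone=3 glass=2 lead=1 wood=2
After 5 (craft glass): glass=4 lead=1
After 6 (gather 1 rubber): glass=4 lead=1 rubber=1
After 7 (gather 1 lead): glass=4 lead=2 rubber=1
After 8 (craft valve): lead=1 valve=3
After 9 (gather 1 bone): bone=1 lead=1 valve=3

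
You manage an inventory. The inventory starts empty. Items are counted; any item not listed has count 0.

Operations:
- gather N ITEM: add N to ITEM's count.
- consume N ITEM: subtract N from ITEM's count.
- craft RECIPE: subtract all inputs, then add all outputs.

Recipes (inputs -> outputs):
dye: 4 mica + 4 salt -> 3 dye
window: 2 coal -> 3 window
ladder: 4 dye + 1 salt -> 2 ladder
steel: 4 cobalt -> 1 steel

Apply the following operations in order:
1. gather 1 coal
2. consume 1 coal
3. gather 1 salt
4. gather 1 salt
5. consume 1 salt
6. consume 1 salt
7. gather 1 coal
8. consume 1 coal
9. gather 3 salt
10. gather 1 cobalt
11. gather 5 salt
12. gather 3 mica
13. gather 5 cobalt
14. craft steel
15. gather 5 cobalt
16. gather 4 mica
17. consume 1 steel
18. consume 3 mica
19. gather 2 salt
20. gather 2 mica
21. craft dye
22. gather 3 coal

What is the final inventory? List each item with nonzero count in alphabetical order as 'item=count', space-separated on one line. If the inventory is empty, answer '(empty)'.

Answer: coal=3 cobalt=7 dye=3 mica=2 salt=6

Derivation:
After 1 (gather 1 coal): coal=1
After 2 (consume 1 coal): (empty)
After 3 (gather 1 salt): salt=1
After 4 (gather 1 salt): salt=2
After 5 (consume 1 salt): salt=1
After 6 (consume 1 salt): (empty)
After 7 (gather 1 coal): coal=1
After 8 (consume 1 coal): (empty)
After 9 (gather 3 salt): salt=3
After 10 (gather 1 cobalt): cobalt=1 salt=3
After 11 (gather 5 salt): cobalt=1 salt=8
After 12 (gather 3 mica): cobalt=1 mica=3 salt=8
After 13 (gather 5 cobalt): cobalt=6 mica=3 salt=8
After 14 (craft steel): cobalt=2 mica=3 salt=8 steel=1
After 15 (gather 5 cobalt): cobalt=7 mica=3 salt=8 steel=1
After 16 (gather 4 mica): cobalt=7 mica=7 salt=8 steel=1
After 17 (consume 1 steel): cobalt=7 mica=7 salt=8
After 18 (consume 3 mica): cobalt=7 mica=4 salt=8
After 19 (gather 2 salt): cobalt=7 mica=4 salt=10
After 20 (gather 2 mica): cobalt=7 mica=6 salt=10
After 21 (craft dye): cobalt=7 dye=3 mica=2 salt=6
After 22 (gather 3 coal): coal=3 cobalt=7 dye=3 mica=2 salt=6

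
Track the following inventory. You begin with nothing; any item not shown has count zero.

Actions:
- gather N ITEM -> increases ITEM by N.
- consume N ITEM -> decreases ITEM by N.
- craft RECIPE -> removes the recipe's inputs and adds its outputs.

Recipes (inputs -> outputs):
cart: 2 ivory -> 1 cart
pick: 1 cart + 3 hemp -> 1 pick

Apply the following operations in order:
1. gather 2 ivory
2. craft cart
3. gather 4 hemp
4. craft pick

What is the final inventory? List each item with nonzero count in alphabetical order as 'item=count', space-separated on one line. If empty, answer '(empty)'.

After 1 (gather 2 ivory): ivory=2
After 2 (craft cart): cart=1
After 3 (gather 4 hemp): cart=1 hemp=4
After 4 (craft pick): hemp=1 pick=1

Answer: hemp=1 pick=1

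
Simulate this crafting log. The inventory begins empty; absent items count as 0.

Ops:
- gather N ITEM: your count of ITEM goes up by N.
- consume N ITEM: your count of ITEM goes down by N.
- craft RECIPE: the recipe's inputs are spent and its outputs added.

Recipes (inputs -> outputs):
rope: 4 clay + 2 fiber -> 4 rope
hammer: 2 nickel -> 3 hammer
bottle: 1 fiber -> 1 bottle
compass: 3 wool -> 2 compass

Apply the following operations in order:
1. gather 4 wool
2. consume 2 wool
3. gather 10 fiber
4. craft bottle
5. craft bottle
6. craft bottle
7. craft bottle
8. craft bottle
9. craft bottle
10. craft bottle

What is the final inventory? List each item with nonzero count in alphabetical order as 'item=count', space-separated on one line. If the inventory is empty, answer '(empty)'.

After 1 (gather 4 wool): wool=4
After 2 (consume 2 wool): wool=2
After 3 (gather 10 fiber): fiber=10 wool=2
After 4 (craft bottle): bottle=1 fiber=9 wool=2
After 5 (craft bottle): bottle=2 fiber=8 wool=2
After 6 (craft bottle): bottle=3 fiber=7 wool=2
After 7 (craft bottle): bottle=4 fiber=6 wool=2
After 8 (craft bottle): bottle=5 fiber=5 wool=2
After 9 (craft bottle): bottle=6 fiber=4 wool=2
After 10 (craft bottle): bottle=7 fiber=3 wool=2

Answer: bottle=7 fiber=3 wool=2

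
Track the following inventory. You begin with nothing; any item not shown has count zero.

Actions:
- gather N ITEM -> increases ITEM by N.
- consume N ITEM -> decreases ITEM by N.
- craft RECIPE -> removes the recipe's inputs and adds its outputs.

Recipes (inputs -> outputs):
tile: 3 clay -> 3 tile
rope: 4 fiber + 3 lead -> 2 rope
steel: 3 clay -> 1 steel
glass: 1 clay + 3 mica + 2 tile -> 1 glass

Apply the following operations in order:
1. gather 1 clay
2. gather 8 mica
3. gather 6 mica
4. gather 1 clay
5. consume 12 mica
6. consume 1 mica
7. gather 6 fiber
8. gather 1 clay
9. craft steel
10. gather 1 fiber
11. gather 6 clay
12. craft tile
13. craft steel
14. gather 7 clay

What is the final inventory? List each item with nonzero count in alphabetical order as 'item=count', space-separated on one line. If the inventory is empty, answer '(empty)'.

Answer: clay=7 fiber=7 mica=1 steel=2 tile=3

Derivation:
After 1 (gather 1 clay): clay=1
After 2 (gather 8 mica): clay=1 mica=8
After 3 (gather 6 mica): clay=1 mica=14
After 4 (gather 1 clay): clay=2 mica=14
After 5 (consume 12 mica): clay=2 mica=2
After 6 (consume 1 mica): clay=2 mica=1
After 7 (gather 6 fiber): clay=2 fiber=6 mica=1
After 8 (gather 1 clay): clay=3 fiber=6 mica=1
After 9 (craft steel): fiber=6 mica=1 steel=1
After 10 (gather 1 fiber): fiber=7 mica=1 steel=1
After 11 (gather 6 clay): clay=6 fiber=7 mica=1 steel=1
After 12 (craft tile): clay=3 fiber=7 mica=1 steel=1 tile=3
After 13 (craft steel): fiber=7 mica=1 steel=2 tile=3
After 14 (gather 7 clay): clay=7 fiber=7 mica=1 steel=2 tile=3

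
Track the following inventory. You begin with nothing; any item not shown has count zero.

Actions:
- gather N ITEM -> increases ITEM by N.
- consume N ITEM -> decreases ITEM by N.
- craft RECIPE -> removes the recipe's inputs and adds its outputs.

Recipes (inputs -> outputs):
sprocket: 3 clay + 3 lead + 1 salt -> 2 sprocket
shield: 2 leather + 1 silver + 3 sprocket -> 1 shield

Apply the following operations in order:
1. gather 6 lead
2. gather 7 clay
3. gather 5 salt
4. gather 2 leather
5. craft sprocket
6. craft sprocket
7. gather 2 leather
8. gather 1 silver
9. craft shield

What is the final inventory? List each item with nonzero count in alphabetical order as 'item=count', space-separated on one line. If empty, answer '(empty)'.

Answer: clay=1 leather=2 salt=3 shield=1 sprocket=1

Derivation:
After 1 (gather 6 lead): lead=6
After 2 (gather 7 clay): clay=7 lead=6
After 3 (gather 5 salt): clay=7 lead=6 salt=5
After 4 (gather 2 leather): clay=7 lead=6 leather=2 salt=5
After 5 (craft sprocket): clay=4 lead=3 leather=2 salt=4 sprocket=2
After 6 (craft sprocket): clay=1 leather=2 salt=3 sprocket=4
After 7 (gather 2 leather): clay=1 leather=4 salt=3 sprocket=4
After 8 (gather 1 silver): clay=1 leather=4 salt=3 silver=1 sprocket=4
After 9 (craft shield): clay=1 leather=2 salt=3 shield=1 sprocket=1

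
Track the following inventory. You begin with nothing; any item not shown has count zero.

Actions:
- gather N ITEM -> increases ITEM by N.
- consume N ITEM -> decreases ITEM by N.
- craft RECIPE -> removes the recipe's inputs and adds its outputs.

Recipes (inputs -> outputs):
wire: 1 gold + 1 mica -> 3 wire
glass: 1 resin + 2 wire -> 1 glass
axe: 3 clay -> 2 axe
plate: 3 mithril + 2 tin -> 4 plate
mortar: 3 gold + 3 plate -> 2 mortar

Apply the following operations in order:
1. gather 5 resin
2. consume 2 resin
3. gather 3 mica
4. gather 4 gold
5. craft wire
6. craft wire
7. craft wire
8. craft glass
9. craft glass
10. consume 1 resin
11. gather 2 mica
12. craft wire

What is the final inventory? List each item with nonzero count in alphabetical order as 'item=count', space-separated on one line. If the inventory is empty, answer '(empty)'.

After 1 (gather 5 resin): resin=5
After 2 (consume 2 resin): resin=3
After 3 (gather 3 mica): mica=3 resin=3
After 4 (gather 4 gold): gold=4 mica=3 resin=3
After 5 (craft wire): gold=3 mica=2 resin=3 wire=3
After 6 (craft wire): gold=2 mica=1 resin=3 wire=6
After 7 (craft wire): gold=1 resin=3 wire=9
After 8 (craft glass): glass=1 gold=1 resin=2 wire=7
After 9 (craft glass): glass=2 gold=1 resin=1 wire=5
After 10 (consume 1 resin): glass=2 gold=1 wire=5
After 11 (gather 2 mica): glass=2 gold=1 mica=2 wire=5
After 12 (craft wire): glass=2 mica=1 wire=8

Answer: glass=2 mica=1 wire=8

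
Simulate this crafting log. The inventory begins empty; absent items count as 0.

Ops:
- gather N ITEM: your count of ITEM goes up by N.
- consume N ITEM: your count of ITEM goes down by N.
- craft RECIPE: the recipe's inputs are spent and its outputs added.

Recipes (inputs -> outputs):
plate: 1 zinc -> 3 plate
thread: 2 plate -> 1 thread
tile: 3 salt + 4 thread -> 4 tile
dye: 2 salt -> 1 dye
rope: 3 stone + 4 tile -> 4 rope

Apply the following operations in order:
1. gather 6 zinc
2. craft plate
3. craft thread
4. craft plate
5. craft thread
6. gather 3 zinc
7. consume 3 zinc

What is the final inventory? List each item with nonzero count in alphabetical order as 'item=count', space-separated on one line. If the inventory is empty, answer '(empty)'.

Answer: plate=2 thread=2 zinc=4

Derivation:
After 1 (gather 6 zinc): zinc=6
After 2 (craft plate): plate=3 zinc=5
After 3 (craft thread): plate=1 thread=1 zinc=5
After 4 (craft plate): plate=4 thread=1 zinc=4
After 5 (craft thread): plate=2 thread=2 zinc=4
After 6 (gather 3 zinc): plate=2 thread=2 zinc=7
After 7 (consume 3 zinc): plate=2 thread=2 zinc=4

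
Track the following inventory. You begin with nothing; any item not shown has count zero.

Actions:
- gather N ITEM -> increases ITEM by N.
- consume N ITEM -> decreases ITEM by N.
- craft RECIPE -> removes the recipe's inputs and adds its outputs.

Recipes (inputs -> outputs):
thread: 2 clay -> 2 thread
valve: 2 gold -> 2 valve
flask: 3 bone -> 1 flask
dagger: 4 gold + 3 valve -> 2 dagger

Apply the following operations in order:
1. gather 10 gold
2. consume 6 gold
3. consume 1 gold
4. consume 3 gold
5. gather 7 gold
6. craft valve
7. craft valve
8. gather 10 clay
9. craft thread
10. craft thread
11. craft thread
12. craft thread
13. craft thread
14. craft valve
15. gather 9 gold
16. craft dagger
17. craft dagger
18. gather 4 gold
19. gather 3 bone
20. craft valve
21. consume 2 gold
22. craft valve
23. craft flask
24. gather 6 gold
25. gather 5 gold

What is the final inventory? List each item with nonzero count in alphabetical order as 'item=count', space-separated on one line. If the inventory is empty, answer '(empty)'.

After 1 (gather 10 gold): gold=10
After 2 (consume 6 gold): gold=4
After 3 (consume 1 gold): gold=3
After 4 (consume 3 gold): (empty)
After 5 (gather 7 gold): gold=7
After 6 (craft valve): gold=5 valve=2
After 7 (craft valve): gold=3 valve=4
After 8 (gather 10 clay): clay=10 gold=3 valve=4
After 9 (craft thread): clay=8 gold=3 thread=2 valve=4
After 10 (craft thread): clay=6 gold=3 thread=4 valve=4
After 11 (craft thread): clay=4 gold=3 thread=6 valve=4
After 12 (craft thread): clay=2 gold=3 thread=8 valve=4
After 13 (craft thread): gold=3 thread=10 valve=4
After 14 (craft valve): gold=1 thread=10 valve=6
After 15 (gather 9 gold): gold=10 thread=10 valve=6
After 16 (craft dagger): dagger=2 gold=6 thread=10 valve=3
After 17 (craft dagger): dagger=4 gold=2 thread=10
After 18 (gather 4 gold): dagger=4 gold=6 thread=10
After 19 (gather 3 bone): bone=3 dagger=4 gold=6 thread=10
After 20 (craft valve): bone=3 dagger=4 gold=4 thread=10 valve=2
After 21 (consume 2 gold): bone=3 dagger=4 gold=2 thread=10 valve=2
After 22 (craft valve): bone=3 dagger=4 thread=10 valve=4
After 23 (craft flask): dagger=4 flask=1 thread=10 valve=4
After 24 (gather 6 gold): dagger=4 flask=1 gold=6 thread=10 valve=4
After 25 (gather 5 gold): dagger=4 flask=1 gold=11 thread=10 valve=4

Answer: dagger=4 flask=1 gold=11 thread=10 valve=4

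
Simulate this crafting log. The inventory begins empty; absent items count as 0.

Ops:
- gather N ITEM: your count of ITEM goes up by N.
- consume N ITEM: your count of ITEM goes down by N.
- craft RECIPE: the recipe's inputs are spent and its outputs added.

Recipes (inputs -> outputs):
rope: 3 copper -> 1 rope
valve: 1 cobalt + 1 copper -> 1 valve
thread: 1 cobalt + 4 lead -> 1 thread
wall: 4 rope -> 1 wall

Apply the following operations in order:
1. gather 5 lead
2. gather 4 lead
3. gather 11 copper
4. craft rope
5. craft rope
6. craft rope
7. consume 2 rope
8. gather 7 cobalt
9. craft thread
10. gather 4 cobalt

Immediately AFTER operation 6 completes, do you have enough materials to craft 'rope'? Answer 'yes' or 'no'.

After 1 (gather 5 lead): lead=5
After 2 (gather 4 lead): lead=9
After 3 (gather 11 copper): copper=11 lead=9
After 4 (craft rope): copper=8 lead=9 rope=1
After 5 (craft rope): copper=5 lead=9 rope=2
After 6 (craft rope): copper=2 lead=9 rope=3

Answer: no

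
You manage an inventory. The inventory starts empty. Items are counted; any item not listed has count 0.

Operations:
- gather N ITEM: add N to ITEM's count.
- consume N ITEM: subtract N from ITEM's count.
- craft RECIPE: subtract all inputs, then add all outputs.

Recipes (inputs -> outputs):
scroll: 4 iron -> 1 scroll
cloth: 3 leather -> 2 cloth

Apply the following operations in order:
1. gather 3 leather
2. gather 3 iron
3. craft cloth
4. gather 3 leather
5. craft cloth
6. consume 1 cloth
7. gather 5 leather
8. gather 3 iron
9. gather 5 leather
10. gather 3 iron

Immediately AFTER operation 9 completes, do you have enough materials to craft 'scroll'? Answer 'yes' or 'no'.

Answer: yes

Derivation:
After 1 (gather 3 leather): leather=3
After 2 (gather 3 iron): iron=3 leather=3
After 3 (craft cloth): cloth=2 iron=3
After 4 (gather 3 leather): cloth=2 iron=3 leather=3
After 5 (craft cloth): cloth=4 iron=3
After 6 (consume 1 cloth): cloth=3 iron=3
After 7 (gather 5 leather): cloth=3 iron=3 leather=5
After 8 (gather 3 iron): cloth=3 iron=6 leather=5
After 9 (gather 5 leather): cloth=3 iron=6 leather=10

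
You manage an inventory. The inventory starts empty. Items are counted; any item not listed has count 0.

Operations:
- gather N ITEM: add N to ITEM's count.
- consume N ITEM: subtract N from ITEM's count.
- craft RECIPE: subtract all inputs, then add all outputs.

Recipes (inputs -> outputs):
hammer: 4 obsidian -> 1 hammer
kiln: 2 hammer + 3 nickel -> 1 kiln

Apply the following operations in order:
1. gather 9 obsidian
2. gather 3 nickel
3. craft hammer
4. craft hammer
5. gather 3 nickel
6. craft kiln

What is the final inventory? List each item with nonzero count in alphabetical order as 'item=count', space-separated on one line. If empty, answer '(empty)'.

Answer: kiln=1 nickel=3 obsidian=1

Derivation:
After 1 (gather 9 obsidian): obsidian=9
After 2 (gather 3 nickel): nickel=3 obsidian=9
After 3 (craft hammer): hammer=1 nickel=3 obsidian=5
After 4 (craft hammer): hammer=2 nickel=3 obsidian=1
After 5 (gather 3 nickel): hammer=2 nickel=6 obsidian=1
After 6 (craft kiln): kiln=1 nickel=3 obsidian=1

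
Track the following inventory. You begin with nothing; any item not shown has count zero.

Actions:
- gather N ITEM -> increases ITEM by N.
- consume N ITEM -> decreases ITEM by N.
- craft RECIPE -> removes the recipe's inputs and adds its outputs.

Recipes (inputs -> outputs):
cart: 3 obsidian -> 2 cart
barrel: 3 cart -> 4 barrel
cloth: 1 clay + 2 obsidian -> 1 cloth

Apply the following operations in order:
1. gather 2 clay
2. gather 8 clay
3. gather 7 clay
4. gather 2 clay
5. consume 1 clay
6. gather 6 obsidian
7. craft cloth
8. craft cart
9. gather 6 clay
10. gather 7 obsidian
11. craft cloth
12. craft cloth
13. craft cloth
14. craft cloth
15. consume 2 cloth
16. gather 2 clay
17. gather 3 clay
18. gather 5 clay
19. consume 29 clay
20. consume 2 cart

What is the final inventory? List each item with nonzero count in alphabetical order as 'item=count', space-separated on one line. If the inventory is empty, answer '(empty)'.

After 1 (gather 2 clay): clay=2
After 2 (gather 8 clay): clay=10
After 3 (gather 7 clay): clay=17
After 4 (gather 2 clay): clay=19
After 5 (consume 1 clay): clay=18
After 6 (gather 6 obsidian): clay=18 obsidian=6
After 7 (craft cloth): clay=17 cloth=1 obsidian=4
After 8 (craft cart): cart=2 clay=17 cloth=1 obsidian=1
After 9 (gather 6 clay): cart=2 clay=23 cloth=1 obsidian=1
After 10 (gather 7 obsidian): cart=2 clay=23 cloth=1 obsidian=8
After 11 (craft cloth): cart=2 clay=22 cloth=2 obsidian=6
After 12 (craft cloth): cart=2 clay=21 cloth=3 obsidian=4
After 13 (craft cloth): cart=2 clay=20 cloth=4 obsidian=2
After 14 (craft cloth): cart=2 clay=19 cloth=5
After 15 (consume 2 cloth): cart=2 clay=19 cloth=3
After 16 (gather 2 clay): cart=2 clay=21 cloth=3
After 17 (gather 3 clay): cart=2 clay=24 cloth=3
After 18 (gather 5 clay): cart=2 clay=29 cloth=3
After 19 (consume 29 clay): cart=2 cloth=3
After 20 (consume 2 cart): cloth=3

Answer: cloth=3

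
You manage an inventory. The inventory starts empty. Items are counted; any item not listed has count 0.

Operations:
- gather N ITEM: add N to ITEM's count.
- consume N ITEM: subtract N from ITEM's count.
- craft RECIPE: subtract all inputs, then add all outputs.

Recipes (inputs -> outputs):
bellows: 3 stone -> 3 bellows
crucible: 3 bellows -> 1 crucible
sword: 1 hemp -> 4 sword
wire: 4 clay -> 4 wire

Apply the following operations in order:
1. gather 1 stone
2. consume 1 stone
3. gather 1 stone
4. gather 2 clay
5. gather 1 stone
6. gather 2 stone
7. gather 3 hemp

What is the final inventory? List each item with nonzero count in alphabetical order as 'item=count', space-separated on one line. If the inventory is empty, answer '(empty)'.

After 1 (gather 1 stone): stone=1
After 2 (consume 1 stone): (empty)
After 3 (gather 1 stone): stone=1
After 4 (gather 2 clay): clay=2 stone=1
After 5 (gather 1 stone): clay=2 stone=2
After 6 (gather 2 stone): clay=2 stone=4
After 7 (gather 3 hemp): clay=2 hemp=3 stone=4

Answer: clay=2 hemp=3 stone=4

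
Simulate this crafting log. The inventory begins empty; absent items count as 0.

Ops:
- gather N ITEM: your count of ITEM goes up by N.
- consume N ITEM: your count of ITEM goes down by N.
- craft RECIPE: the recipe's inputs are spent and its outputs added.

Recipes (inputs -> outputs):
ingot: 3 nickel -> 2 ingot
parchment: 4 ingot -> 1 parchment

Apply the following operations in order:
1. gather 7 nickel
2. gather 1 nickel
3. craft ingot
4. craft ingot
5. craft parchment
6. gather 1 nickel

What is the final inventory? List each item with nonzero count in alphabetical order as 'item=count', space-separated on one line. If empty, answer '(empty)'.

Answer: nickel=3 parchment=1

Derivation:
After 1 (gather 7 nickel): nickel=7
After 2 (gather 1 nickel): nickel=8
After 3 (craft ingot): ingot=2 nickel=5
After 4 (craft ingot): ingot=4 nickel=2
After 5 (craft parchment): nickel=2 parchment=1
After 6 (gather 1 nickel): nickel=3 parchment=1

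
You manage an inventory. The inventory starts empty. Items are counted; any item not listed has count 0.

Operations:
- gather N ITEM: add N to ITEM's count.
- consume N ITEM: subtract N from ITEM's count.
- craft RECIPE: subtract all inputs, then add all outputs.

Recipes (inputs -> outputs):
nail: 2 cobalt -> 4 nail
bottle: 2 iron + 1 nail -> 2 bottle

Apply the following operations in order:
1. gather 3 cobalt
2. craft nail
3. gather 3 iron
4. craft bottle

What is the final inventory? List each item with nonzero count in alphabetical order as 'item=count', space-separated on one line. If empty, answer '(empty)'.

After 1 (gather 3 cobalt): cobalt=3
After 2 (craft nail): cobalt=1 nail=4
After 3 (gather 3 iron): cobalt=1 iron=3 nail=4
After 4 (craft bottle): bottle=2 cobalt=1 iron=1 nail=3

Answer: bottle=2 cobalt=1 iron=1 nail=3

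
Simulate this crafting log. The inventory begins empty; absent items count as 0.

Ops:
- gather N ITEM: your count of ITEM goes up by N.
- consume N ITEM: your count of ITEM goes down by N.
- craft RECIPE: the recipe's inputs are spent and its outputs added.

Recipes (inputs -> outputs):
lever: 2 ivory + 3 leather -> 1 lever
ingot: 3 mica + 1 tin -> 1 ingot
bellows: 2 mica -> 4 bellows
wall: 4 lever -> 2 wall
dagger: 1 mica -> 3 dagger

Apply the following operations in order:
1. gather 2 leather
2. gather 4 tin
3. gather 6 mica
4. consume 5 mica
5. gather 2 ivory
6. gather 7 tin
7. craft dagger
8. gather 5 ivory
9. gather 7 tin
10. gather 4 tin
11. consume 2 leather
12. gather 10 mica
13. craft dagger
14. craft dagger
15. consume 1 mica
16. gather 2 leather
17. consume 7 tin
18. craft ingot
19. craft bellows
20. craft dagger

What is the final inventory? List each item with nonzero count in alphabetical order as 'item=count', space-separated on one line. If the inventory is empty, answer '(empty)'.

After 1 (gather 2 leather): leather=2
After 2 (gather 4 tin): leather=2 tin=4
After 3 (gather 6 mica): leather=2 mica=6 tin=4
After 4 (consume 5 mica): leather=2 mica=1 tin=4
After 5 (gather 2 ivory): ivory=2 leather=2 mica=1 tin=4
After 6 (gather 7 tin): ivory=2 leather=2 mica=1 tin=11
After 7 (craft dagger): dagger=3 ivory=2 leather=2 tin=11
After 8 (gather 5 ivory): dagger=3 ivory=7 leather=2 tin=11
After 9 (gather 7 tin): dagger=3 ivory=7 leather=2 tin=18
After 10 (gather 4 tin): dagger=3 ivory=7 leather=2 tin=22
After 11 (consume 2 leather): dagger=3 ivory=7 tin=22
After 12 (gather 10 mica): dagger=3 ivory=7 mica=10 tin=22
After 13 (craft dagger): dagger=6 ivory=7 mica=9 tin=22
After 14 (craft dagger): dagger=9 ivory=7 mica=8 tin=22
After 15 (consume 1 mica): dagger=9 ivory=7 mica=7 tin=22
After 16 (gather 2 leather): dagger=9 ivory=7 leather=2 mica=7 tin=22
After 17 (consume 7 tin): dagger=9 ivory=7 leather=2 mica=7 tin=15
After 18 (craft ingot): dagger=9 ingot=1 ivory=7 leather=2 mica=4 tin=14
After 19 (craft bellows): bellows=4 dagger=9 ingot=1 ivory=7 leather=2 mica=2 tin=14
After 20 (craft dagger): bellows=4 dagger=12 ingot=1 ivory=7 leather=2 mica=1 tin=14

Answer: bellows=4 dagger=12 ingot=1 ivory=7 leather=2 mica=1 tin=14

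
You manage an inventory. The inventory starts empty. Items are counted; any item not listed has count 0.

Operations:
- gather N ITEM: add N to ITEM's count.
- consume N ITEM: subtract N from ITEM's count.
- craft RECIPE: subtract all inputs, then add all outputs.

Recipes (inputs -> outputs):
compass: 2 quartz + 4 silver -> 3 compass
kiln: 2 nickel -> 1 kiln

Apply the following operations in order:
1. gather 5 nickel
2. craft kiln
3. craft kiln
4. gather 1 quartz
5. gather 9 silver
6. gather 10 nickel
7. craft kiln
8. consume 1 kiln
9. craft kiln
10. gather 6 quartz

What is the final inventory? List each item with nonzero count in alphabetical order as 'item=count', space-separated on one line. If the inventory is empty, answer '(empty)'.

After 1 (gather 5 nickel): nickel=5
After 2 (craft kiln): kiln=1 nickel=3
After 3 (craft kiln): kiln=2 nickel=1
After 4 (gather 1 quartz): kiln=2 nickel=1 quartz=1
After 5 (gather 9 silver): kiln=2 nickel=1 quartz=1 silver=9
After 6 (gather 10 nickel): kiln=2 nickel=11 quartz=1 silver=9
After 7 (craft kiln): kiln=3 nickel=9 quartz=1 silver=9
After 8 (consume 1 kiln): kiln=2 nickel=9 quartz=1 silver=9
After 9 (craft kiln): kiln=3 nickel=7 quartz=1 silver=9
After 10 (gather 6 quartz): kiln=3 nickel=7 quartz=7 silver=9

Answer: kiln=3 nickel=7 quartz=7 silver=9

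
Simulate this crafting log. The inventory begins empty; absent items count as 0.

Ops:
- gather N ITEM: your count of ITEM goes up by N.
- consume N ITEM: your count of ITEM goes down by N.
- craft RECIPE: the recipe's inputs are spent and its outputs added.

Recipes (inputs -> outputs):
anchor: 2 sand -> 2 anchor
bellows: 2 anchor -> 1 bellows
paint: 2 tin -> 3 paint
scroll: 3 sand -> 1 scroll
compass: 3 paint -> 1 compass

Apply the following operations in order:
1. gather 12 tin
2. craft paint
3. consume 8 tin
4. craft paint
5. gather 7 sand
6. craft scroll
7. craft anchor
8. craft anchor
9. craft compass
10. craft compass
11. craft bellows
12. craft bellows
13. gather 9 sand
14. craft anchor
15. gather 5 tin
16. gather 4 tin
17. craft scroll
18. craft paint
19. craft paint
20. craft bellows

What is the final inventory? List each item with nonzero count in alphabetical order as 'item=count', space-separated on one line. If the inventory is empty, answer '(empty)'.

Answer: bellows=3 compass=2 paint=6 sand=4 scroll=2 tin=5

Derivation:
After 1 (gather 12 tin): tin=12
After 2 (craft paint): paint=3 tin=10
After 3 (consume 8 tin): paint=3 tin=2
After 4 (craft paint): paint=6
After 5 (gather 7 sand): paint=6 sand=7
After 6 (craft scroll): paint=6 sand=4 scroll=1
After 7 (craft anchor): anchor=2 paint=6 sand=2 scroll=1
After 8 (craft anchor): anchor=4 paint=6 scroll=1
After 9 (craft compass): anchor=4 compass=1 paint=3 scroll=1
After 10 (craft compass): anchor=4 compass=2 scroll=1
After 11 (craft bellows): anchor=2 bellows=1 compass=2 scroll=1
After 12 (craft bellows): bellows=2 compass=2 scroll=1
After 13 (gather 9 sand): bellows=2 compass=2 sand=9 scroll=1
After 14 (craft anchor): anchor=2 bellows=2 compass=2 sand=7 scroll=1
After 15 (gather 5 tin): anchor=2 bellows=2 compass=2 sand=7 scroll=1 tin=5
After 16 (gather 4 tin): anchor=2 bellows=2 compass=2 sand=7 scroll=1 tin=9
After 17 (craft scroll): anchor=2 bellows=2 compass=2 sand=4 scroll=2 tin=9
After 18 (craft paint): anchor=2 bellows=2 compass=2 paint=3 sand=4 scroll=2 tin=7
After 19 (craft paint): anchor=2 bellows=2 compass=2 paint=6 sand=4 scroll=2 tin=5
After 20 (craft bellows): bellows=3 compass=2 paint=6 sand=4 scroll=2 tin=5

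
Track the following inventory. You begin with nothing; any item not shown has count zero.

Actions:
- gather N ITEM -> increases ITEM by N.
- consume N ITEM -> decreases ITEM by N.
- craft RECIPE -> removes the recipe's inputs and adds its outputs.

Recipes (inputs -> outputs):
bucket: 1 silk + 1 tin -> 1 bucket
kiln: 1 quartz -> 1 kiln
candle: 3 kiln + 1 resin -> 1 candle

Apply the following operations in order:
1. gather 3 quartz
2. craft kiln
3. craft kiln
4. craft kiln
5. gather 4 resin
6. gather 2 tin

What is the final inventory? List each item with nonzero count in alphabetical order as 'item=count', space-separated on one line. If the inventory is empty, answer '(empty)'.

After 1 (gather 3 quartz): quartz=3
After 2 (craft kiln): kiln=1 quartz=2
After 3 (craft kiln): kiln=2 quartz=1
After 4 (craft kiln): kiln=3
After 5 (gather 4 resin): kiln=3 resin=4
After 6 (gather 2 tin): kiln=3 resin=4 tin=2

Answer: kiln=3 resin=4 tin=2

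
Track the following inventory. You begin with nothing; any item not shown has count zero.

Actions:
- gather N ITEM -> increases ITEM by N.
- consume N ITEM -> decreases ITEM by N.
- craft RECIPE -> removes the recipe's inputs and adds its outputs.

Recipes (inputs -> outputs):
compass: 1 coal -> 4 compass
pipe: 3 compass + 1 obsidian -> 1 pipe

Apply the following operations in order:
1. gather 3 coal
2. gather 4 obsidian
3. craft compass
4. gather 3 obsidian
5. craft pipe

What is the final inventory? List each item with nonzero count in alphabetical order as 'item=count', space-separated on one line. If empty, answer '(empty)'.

After 1 (gather 3 coal): coal=3
After 2 (gather 4 obsidian): coal=3 obsidian=4
After 3 (craft compass): coal=2 compass=4 obsidian=4
After 4 (gather 3 obsidian): coal=2 compass=4 obsidian=7
After 5 (craft pipe): coal=2 compass=1 obsidian=6 pipe=1

Answer: coal=2 compass=1 obsidian=6 pipe=1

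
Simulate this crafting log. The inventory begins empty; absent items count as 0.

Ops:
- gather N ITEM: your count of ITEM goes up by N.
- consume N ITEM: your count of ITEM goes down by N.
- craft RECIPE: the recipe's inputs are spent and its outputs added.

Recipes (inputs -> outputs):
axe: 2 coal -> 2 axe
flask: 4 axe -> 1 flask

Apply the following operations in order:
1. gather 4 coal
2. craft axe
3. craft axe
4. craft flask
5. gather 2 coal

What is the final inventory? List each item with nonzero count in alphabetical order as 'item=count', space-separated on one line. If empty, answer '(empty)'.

After 1 (gather 4 coal): coal=4
After 2 (craft axe): axe=2 coal=2
After 3 (craft axe): axe=4
After 4 (craft flask): flask=1
After 5 (gather 2 coal): coal=2 flask=1

Answer: coal=2 flask=1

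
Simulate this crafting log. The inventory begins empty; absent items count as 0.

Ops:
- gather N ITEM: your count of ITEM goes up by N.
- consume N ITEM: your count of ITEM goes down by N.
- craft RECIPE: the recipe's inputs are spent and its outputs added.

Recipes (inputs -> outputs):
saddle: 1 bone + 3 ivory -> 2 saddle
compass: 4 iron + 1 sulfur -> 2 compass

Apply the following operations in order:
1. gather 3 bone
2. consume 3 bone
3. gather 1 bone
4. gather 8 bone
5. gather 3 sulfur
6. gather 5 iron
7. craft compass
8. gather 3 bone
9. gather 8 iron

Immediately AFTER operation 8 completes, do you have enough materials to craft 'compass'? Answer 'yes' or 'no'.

Answer: no

Derivation:
After 1 (gather 3 bone): bone=3
After 2 (consume 3 bone): (empty)
After 3 (gather 1 bone): bone=1
After 4 (gather 8 bone): bone=9
After 5 (gather 3 sulfur): bone=9 sulfur=3
After 6 (gather 5 iron): bone=9 iron=5 sulfur=3
After 7 (craft compass): bone=9 compass=2 iron=1 sulfur=2
After 8 (gather 3 bone): bone=12 compass=2 iron=1 sulfur=2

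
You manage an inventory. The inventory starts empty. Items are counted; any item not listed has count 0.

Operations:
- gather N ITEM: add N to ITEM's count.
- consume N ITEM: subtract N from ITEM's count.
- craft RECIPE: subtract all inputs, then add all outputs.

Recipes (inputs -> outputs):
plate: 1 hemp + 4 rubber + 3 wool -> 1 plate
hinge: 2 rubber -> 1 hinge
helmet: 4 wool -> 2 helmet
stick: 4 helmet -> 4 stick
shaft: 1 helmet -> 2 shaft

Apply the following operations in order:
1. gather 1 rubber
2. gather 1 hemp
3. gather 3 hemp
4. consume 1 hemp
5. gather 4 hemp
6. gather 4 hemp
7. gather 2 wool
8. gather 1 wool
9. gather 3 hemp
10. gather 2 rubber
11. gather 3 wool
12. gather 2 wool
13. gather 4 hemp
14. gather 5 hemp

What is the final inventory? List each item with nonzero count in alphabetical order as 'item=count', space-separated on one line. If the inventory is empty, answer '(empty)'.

Answer: hemp=23 rubber=3 wool=8

Derivation:
After 1 (gather 1 rubber): rubber=1
After 2 (gather 1 hemp): hemp=1 rubber=1
After 3 (gather 3 hemp): hemp=4 rubber=1
After 4 (consume 1 hemp): hemp=3 rubber=1
After 5 (gather 4 hemp): hemp=7 rubber=1
After 6 (gather 4 hemp): hemp=11 rubber=1
After 7 (gather 2 wool): hemp=11 rubber=1 wool=2
After 8 (gather 1 wool): hemp=11 rubber=1 wool=3
After 9 (gather 3 hemp): hemp=14 rubber=1 wool=3
After 10 (gather 2 rubber): hemp=14 rubber=3 wool=3
After 11 (gather 3 wool): hemp=14 rubber=3 wool=6
After 12 (gather 2 wool): hemp=14 rubber=3 wool=8
After 13 (gather 4 hemp): hemp=18 rubber=3 wool=8
After 14 (gather 5 hemp): hemp=23 rubber=3 wool=8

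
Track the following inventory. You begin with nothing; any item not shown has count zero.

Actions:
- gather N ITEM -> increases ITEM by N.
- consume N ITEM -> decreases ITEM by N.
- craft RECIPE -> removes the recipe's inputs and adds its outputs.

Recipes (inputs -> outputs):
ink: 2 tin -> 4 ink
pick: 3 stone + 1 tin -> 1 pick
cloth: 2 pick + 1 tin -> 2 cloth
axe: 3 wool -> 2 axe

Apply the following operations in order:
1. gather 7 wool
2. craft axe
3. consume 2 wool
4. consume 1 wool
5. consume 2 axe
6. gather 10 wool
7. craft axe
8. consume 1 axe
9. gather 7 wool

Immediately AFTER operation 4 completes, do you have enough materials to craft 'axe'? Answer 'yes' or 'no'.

After 1 (gather 7 wool): wool=7
After 2 (craft axe): axe=2 wool=4
After 3 (consume 2 wool): axe=2 wool=2
After 4 (consume 1 wool): axe=2 wool=1

Answer: no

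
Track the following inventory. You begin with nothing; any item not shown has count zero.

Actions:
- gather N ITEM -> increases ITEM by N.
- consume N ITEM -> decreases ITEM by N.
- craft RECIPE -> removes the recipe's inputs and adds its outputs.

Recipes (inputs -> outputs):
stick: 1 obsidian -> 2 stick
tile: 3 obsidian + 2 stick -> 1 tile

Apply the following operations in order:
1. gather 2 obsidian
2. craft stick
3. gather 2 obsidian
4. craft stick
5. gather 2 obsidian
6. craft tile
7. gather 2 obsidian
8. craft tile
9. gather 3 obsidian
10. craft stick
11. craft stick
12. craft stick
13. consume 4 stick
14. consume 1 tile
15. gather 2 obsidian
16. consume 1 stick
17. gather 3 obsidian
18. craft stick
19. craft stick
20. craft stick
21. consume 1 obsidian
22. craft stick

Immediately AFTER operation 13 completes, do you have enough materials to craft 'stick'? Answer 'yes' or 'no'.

After 1 (gather 2 obsidian): obsidian=2
After 2 (craft stick): obsidian=1 stick=2
After 3 (gather 2 obsidian): obsidian=3 stick=2
After 4 (craft stick): obsidian=2 stick=4
After 5 (gather 2 obsidian): obsidian=4 stick=4
After 6 (craft tile): obsidian=1 stick=2 tile=1
After 7 (gather 2 obsidian): obsidian=3 stick=2 tile=1
After 8 (craft tile): tile=2
After 9 (gather 3 obsidian): obsidian=3 tile=2
After 10 (craft stick): obsidian=2 stick=2 tile=2
After 11 (craft stick): obsidian=1 stick=4 tile=2
After 12 (craft stick): stick=6 tile=2
After 13 (consume 4 stick): stick=2 tile=2

Answer: no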